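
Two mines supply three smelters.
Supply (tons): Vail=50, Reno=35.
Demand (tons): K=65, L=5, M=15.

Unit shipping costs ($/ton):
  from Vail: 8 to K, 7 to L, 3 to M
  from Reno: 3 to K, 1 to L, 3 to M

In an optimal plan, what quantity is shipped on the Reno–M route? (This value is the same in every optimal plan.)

Solving gives:
  Vail to K: 35 tons
  Vail to M: 15 tons
  Reno to K: 30 tons
  Reno to L: 5 tons
Total cost = $420.
The route Reno→M is not used.

0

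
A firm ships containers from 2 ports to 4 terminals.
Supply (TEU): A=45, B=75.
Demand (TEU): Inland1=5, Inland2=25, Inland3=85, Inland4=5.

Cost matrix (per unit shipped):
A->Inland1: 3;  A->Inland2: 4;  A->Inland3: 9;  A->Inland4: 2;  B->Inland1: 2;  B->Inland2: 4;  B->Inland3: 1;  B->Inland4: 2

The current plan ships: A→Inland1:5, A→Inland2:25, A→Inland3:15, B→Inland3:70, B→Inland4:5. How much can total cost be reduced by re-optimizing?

Current plan cost = 5·3 + 25·4 + 15·9 + 70·1 + 5·2 = 330.
Optimal plan:
  A->Inland1: 5 × 3 = 15
  A->Inland2: 25 × 4 = 100
  A->Inland3: 10 × 9 = 90
  A->Inland4: 5 × 2 = 10
  B->Inland3: 75 × 1 = 75
Optimal cost = 290.
Saving = 330 − 290 = 40.

40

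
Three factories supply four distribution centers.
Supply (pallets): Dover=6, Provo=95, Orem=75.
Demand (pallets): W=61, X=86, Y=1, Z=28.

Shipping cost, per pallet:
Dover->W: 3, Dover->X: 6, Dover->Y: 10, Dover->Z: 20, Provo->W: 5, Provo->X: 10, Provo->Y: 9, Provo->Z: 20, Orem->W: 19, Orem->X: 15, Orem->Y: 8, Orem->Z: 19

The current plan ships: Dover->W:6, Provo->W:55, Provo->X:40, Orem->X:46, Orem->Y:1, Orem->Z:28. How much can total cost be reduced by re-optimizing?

Current plan cost = 6·3 + 55·5 + 40·10 + 46·15 + 1·8 + 28·19 = 1923.
Optimal plan:
  Dover->X: 6 × 6 = 36
  Provo->W: 61 × 5 = 305
  Provo->X: 34 × 10 = 340
  Orem->X: 46 × 15 = 690
  Orem->Y: 1 × 8 = 8
  Orem->Z: 28 × 19 = 532
Optimal cost = 1911.
Saving = 1923 − 1911 = 12.

12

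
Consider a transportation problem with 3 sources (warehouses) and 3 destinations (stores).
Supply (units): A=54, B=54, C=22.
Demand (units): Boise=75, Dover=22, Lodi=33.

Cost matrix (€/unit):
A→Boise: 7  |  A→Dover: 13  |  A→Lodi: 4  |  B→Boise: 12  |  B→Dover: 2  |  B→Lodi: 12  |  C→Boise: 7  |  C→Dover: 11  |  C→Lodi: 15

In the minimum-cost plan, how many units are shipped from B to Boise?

32

The minimum-cost plan:
  A–Boise: 21 × €7 = €147
  A–Lodi: 33 × €4 = €132
  B–Boise: 32 × €12 = €384
  B–Dover: 22 × €2 = €44
  C–Boise: 22 × €7 = €154
Total cost = €861.
So B→Boise carries 32 units.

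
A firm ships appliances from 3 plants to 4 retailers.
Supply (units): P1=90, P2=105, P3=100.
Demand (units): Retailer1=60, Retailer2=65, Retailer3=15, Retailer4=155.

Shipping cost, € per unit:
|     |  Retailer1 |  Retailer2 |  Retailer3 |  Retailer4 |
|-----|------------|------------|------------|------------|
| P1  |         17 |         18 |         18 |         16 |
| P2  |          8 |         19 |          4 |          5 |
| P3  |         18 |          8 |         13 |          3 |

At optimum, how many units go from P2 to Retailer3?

15

Solving gives:
  P1->Retailer1: 25 × €17 = €425
  P1->Retailer2: 65 × €18 = €1170
  P2->Retailer1: 35 × €8 = €280
  P2->Retailer3: 15 × €4 = €60
  P2->Retailer4: 55 × €5 = €275
  P3->Retailer4: 100 × €3 = €300
Total cost = €2510.
So P2→Retailer3 carries 15 units.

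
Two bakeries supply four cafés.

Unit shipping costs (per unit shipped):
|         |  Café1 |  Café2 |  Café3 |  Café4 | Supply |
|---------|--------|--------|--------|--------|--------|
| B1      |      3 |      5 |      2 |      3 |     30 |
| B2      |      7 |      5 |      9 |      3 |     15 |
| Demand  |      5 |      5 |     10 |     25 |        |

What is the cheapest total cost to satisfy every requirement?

135

One minimum-cost allocation:
  B1 to Café1: 5 × 3 = 15
  B1 to Café2: 5 × 5 = 25
  B1 to Café3: 10 × 2 = 20
  B1 to Café4: 10 × 3 = 30
  B2 to Café4: 15 × 3 = 45
Total = 15 + 25 + 20 + 30 + 45 = 135.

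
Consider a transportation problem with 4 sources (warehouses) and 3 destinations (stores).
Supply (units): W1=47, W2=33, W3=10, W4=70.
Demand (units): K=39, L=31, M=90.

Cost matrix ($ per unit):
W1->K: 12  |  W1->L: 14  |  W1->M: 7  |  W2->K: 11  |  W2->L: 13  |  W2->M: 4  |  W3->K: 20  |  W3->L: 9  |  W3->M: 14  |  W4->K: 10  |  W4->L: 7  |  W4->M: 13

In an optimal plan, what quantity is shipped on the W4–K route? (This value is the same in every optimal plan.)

39

Solving gives:
  W1–M: 47 × $7 = $329
  W2–M: 33 × $4 = $132
  W3–M: 10 × $14 = $140
  W4–K: 39 × $10 = $390
  W4–L: 31 × $7 = $217
Total cost = $1208.
So W4→K carries 39 units.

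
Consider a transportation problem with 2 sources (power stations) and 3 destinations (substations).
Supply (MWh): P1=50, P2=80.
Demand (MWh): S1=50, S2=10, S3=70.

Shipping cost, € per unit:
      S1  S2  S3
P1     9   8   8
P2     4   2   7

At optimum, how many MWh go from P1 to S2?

Optimal shipments:
  P1–S3: 50 MWh
  P2–S1: 50 MWh
  P2–S2: 10 MWh
  P2–S3: 20 MWh
Total cost = €760.
The route P1→S2 is not used.

0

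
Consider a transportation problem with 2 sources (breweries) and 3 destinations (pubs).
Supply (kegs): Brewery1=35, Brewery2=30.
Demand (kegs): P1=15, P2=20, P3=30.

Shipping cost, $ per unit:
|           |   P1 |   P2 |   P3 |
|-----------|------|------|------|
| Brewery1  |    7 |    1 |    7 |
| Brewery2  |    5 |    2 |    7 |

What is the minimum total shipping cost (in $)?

Optimal allocation:
  Brewery1 to P2: 20 × $1 = $20
  Brewery1 to P3: 15 × $7 = $105
  Brewery2 to P1: 15 × $5 = $75
  Brewery2 to P3: 15 × $7 = $105
Total = 20 + 105 + 75 + 105 = $305.

305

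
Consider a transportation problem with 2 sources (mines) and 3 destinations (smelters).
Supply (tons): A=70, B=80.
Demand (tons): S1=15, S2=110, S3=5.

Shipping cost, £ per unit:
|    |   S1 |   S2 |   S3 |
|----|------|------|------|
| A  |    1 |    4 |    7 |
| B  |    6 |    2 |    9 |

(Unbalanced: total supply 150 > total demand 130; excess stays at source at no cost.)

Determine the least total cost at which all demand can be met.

A cheapest plan:
  A->S1: 15 × £1 = £15
  A->S2: 30 × £4 = £120
  A->S3: 5 × £7 = £35
  B->S2: 80 × £2 = £160
Total = 15 + 120 + 35 + 160 = £330.

330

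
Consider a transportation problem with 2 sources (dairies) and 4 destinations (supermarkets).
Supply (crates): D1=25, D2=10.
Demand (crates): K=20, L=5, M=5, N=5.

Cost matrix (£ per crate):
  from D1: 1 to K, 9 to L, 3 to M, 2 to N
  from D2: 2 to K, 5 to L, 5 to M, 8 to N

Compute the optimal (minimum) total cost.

Optimal allocation:
  D1->K: 15 × £1 = £15
  D1->M: 5 × £3 = £15
  D1->N: 5 × £2 = £10
  D2->K: 5 × £2 = £10
  D2->L: 5 × £5 = £25
Total = 15 + 15 + 10 + 10 + 25 = £75.
(Supply check: D1 ships 25; D2 ships 10.)

75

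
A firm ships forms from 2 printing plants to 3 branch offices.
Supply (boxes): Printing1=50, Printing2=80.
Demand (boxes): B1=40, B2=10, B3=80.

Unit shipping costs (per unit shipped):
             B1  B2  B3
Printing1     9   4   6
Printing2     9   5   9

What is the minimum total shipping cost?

Optimal allocation:
  Printing1–B3: 50 × 6 = 300
  Printing2–B1: 40 × 9 = 360
  Printing2–B2: 10 × 5 = 50
  Printing2–B3: 30 × 9 = 270
Total = 300 + 360 + 50 + 270 = 980.

980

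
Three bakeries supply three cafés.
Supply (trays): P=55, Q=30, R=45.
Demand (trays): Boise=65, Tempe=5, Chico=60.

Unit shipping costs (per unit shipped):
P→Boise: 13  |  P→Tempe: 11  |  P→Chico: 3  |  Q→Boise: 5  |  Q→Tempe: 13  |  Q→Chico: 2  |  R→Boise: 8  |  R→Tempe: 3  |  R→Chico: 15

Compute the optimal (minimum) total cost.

An optimal shipping plan:
  P–Chico: 55 × 3 = 165
  Q–Boise: 25 × 5 = 125
  Q–Chico: 5 × 2 = 10
  R–Boise: 40 × 8 = 320
  R–Tempe: 5 × 3 = 15
Total = 165 + 125 + 10 + 320 + 15 = 635.

635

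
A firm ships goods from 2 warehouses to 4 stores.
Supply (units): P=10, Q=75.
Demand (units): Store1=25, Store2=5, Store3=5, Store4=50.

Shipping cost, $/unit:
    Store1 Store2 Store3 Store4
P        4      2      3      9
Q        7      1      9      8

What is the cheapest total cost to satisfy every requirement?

580

An optimal shipping plan:
  P to Store1: 5 units
  P to Store3: 5 units
  Q to Store1: 20 units
  Q to Store2: 5 units
  Q to Store4: 50 units
Total cost = $580.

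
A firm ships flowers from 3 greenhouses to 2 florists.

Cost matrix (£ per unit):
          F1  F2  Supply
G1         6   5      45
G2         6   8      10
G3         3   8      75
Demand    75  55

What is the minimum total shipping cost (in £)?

A cheapest plan:
  G1 to F2: 45 × £5 = £225
  G2 to F2: 10 × £8 = £80
  G3 to F1: 75 × £3 = £225
Total = 225 + 80 + 225 = £530.

530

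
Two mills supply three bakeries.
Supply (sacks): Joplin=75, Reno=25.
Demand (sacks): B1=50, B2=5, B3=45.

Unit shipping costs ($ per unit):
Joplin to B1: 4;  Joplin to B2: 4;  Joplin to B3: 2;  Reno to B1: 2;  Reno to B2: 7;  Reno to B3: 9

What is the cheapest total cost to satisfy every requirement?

260

One minimum-cost allocation:
  Joplin->B1: 25 × $4 = $100
  Joplin->B2: 5 × $4 = $20
  Joplin->B3: 45 × $2 = $90
  Reno->B1: 25 × $2 = $50
Total = 100 + 20 + 90 + 50 = $260.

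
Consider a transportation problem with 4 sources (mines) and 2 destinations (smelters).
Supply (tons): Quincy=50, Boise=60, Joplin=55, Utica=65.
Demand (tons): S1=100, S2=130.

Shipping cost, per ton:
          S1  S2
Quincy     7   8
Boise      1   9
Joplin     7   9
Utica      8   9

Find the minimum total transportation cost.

One minimum-cost allocation:
  Quincy–S2: 50 × 8 = 400
  Boise–S1: 60 × 1 = 60
  Joplin–S1: 40 × 7 = 280
  Joplin–S2: 15 × 9 = 135
  Utica–S2: 65 × 9 = 585
Total = 400 + 60 + 280 + 135 + 585 = 1460.
(Supply check: Quincy ships 50; Boise ships 60; Joplin ships 55; Utica ships 65.)

1460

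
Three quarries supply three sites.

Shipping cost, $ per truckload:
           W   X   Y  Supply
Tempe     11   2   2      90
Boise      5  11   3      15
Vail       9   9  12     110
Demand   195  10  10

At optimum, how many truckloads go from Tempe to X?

10

Solving gives:
  Tempe–W: 70 × $11 = $770
  Tempe–X: 10 × $2 = $20
  Tempe–Y: 10 × $2 = $20
  Boise–W: 15 × $5 = $75
  Vail–W: 110 × $9 = $990
Total cost = $1875.
So Tempe→X carries 10 truckloads.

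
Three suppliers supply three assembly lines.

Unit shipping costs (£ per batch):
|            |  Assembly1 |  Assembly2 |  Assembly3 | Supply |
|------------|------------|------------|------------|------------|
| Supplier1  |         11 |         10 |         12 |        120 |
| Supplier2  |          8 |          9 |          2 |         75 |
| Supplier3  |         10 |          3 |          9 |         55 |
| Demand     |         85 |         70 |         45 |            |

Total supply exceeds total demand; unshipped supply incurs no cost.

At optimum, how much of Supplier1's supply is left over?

Minimum-cost shipments:
  Supplier1 to Assembly1: 55 × £11 = £605
  Supplier1 to Assembly2: 15 × £10 = £150
  Supplier2 to Assembly1: 30 × £8 = £240
  Supplier2 to Assembly3: 45 × £2 = £90
  Supplier3 to Assembly2: 55 × £3 = £165
Total cost = £1250.
Supplier1 ships 70 of its 120, leaving 50.

50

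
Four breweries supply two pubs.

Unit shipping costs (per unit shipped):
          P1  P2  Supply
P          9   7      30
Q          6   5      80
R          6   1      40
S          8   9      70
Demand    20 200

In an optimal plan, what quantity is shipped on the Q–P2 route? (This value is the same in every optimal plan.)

The minimum-cost plan:
  P->P2: 30 × 7 = 210
  Q->P2: 80 × 5 = 400
  R->P2: 40 × 1 = 40
  S->P1: 20 × 8 = 160
  S->P2: 50 × 9 = 450
Total cost = 1260.
So Q→P2 carries 80 kegs.

80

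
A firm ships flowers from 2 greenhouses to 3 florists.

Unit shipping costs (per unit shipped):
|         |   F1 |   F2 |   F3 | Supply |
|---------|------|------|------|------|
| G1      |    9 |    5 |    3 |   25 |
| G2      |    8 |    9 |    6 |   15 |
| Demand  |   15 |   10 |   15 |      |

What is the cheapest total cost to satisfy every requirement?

215

Optimal allocation:
  G1->F2: 10 × 5 = 50
  G1->F3: 15 × 3 = 45
  G2->F1: 15 × 8 = 120
Total = 50 + 45 + 120 = 215.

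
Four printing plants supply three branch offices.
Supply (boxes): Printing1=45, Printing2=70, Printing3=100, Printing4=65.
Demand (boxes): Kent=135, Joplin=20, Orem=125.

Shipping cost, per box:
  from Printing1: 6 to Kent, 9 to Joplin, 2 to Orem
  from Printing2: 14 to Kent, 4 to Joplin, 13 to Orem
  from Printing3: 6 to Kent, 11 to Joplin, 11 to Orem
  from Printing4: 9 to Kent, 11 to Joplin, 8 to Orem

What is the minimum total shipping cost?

An optimal shipping plan:
  Printing1–Orem: 45 × 2 = 90
  Printing2–Kent: 35 × 14 = 490
  Printing2–Joplin: 20 × 4 = 80
  Printing2–Orem: 15 × 13 = 195
  Printing3–Kent: 100 × 6 = 600
  Printing4–Orem: 65 × 8 = 520
Total = 90 + 490 + 80 + 195 + 600 + 520 = 1975.

1975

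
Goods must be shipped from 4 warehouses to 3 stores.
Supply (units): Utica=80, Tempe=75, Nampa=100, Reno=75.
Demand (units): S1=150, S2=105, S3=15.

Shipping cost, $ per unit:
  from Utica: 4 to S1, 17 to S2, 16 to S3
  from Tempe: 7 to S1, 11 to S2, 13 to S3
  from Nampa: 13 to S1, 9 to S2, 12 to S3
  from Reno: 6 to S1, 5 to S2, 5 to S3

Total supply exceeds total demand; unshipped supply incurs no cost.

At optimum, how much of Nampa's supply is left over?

An optimal plan:
  Utica to S1: 80 × $4 = $320
  Tempe to S1: 70 × $7 = $490
  Nampa to S2: 45 × $9 = $405
  Reno to S2: 60 × $5 = $300
  Reno to S3: 15 × $5 = $75
Total cost = $1590.
Nampa ships 45 of its 100, leaving 55.

55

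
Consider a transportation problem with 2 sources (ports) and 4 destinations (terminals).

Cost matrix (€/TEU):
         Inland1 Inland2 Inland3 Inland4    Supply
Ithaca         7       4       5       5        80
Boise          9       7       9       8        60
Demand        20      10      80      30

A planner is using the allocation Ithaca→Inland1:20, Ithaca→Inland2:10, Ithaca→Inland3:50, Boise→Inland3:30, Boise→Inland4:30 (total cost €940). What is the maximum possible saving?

Current plan cost = 20·7 + 10·4 + 50·5 + 30·9 + 30·8 = €940.
Optimal plan:
  Ithaca->Inland3: 80 × €5 = €400
  Boise->Inland1: 20 × €9 = €180
  Boise->Inland2: 10 × €7 = €70
  Boise->Inland4: 30 × €8 = €240
Optimal cost = €890.
Saving = 940 − 890 = €50.

50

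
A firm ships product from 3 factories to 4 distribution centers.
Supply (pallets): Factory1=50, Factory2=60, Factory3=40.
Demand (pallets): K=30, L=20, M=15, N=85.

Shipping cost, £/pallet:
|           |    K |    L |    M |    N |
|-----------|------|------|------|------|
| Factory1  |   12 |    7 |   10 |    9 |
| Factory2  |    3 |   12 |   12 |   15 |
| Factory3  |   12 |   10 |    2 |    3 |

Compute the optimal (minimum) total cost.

1010

One minimum-cost allocation:
  Factory1 to L: 5 × £7 = £35
  Factory1 to N: 45 × £9 = £405
  Factory2 to K: 30 × £3 = £90
  Factory2 to L: 15 × £12 = £180
  Factory2 to M: 15 × £12 = £180
  Factory3 to N: 40 × £3 = £120
Total = 35 + 405 + 90 + 180 + 180 + 120 = £1010.
(Supply check: Factory1 ships 50; Factory2 ships 60; Factory3 ships 40.)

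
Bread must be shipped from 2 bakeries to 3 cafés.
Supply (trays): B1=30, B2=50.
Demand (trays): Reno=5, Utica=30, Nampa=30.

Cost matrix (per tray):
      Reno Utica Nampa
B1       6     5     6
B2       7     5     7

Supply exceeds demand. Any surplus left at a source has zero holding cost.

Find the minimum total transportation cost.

365

Optimal allocation:
  B1->Reno: 5 × 6 = 30
  B1->Nampa: 25 × 6 = 150
  B2->Utica: 30 × 5 = 150
  B2->Nampa: 5 × 7 = 35
Total = 30 + 150 + 150 + 35 = 365.
(Supply check: B1 ships 30; B2 ships 35.)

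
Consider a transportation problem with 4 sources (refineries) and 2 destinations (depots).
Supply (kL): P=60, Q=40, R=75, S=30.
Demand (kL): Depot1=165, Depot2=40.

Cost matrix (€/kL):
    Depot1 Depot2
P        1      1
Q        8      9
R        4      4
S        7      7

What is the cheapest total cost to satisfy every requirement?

890

One minimum-cost allocation:
  P to Depot1: 20 × €1 = €20
  P to Depot2: 40 × €1 = €40
  Q to Depot1: 40 × €8 = €320
  R to Depot1: 75 × €4 = €300
  S to Depot1: 30 × €7 = €210
Total = 20 + 40 + 320 + 300 + 210 = €890.
(Supply check: P ships 60; Q ships 40; R ships 75; S ships 30.)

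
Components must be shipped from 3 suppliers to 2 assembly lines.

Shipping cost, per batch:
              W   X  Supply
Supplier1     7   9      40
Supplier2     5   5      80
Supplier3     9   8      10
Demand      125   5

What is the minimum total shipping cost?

An optimal shipping plan:
  Supplier1→W: 40 batches
  Supplier2→W: 80 batches
  Supplier3→W: 5 batches
  Supplier3→X: 5 batches
Total cost = 765.

765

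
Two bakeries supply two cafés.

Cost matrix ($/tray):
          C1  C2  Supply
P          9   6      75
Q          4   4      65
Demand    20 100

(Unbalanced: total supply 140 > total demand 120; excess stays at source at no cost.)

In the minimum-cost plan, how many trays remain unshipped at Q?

An optimal plan:
  P–C2: 55 × $6 = $330
  Q–C1: 20 × $4 = $80
  Q–C2: 45 × $4 = $180
Total cost = $590.
Q ships 65 of its 65, leaving 0.

0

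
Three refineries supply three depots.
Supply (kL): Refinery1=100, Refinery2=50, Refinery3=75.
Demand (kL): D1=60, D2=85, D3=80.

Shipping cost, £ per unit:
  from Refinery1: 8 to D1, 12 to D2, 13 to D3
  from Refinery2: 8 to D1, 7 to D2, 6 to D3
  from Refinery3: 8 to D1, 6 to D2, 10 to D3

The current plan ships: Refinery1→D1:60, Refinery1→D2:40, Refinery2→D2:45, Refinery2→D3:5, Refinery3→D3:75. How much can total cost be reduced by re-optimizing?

Current plan cost = 60·8 + 40·12 + 45·7 + 5·6 + 75·10 = £2055.
Optimal plan:
  Refinery1→D1: 60 × £8 = £480
  Refinery1→D2: 10 × £12 = £120
  Refinery1→D3: 30 × £13 = £390
  Refinery2→D3: 50 × £6 = £300
  Refinery3→D2: 75 × £6 = £450
Optimal cost = £1740.
Saving = 2055 − 1740 = £315.

315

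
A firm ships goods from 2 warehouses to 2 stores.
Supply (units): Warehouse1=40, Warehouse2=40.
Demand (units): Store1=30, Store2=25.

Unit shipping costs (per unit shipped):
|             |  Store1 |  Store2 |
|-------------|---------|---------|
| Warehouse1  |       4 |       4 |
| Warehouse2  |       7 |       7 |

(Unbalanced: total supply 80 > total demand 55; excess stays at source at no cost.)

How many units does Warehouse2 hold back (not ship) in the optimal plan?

An optimal plan:
  Warehouse1->Store1: 30 units
  Warehouse1->Store2: 10 units
  Warehouse2->Store2: 15 units
Total cost = 265.
Warehouse2 ships 15 of its 40, leaving 25.

25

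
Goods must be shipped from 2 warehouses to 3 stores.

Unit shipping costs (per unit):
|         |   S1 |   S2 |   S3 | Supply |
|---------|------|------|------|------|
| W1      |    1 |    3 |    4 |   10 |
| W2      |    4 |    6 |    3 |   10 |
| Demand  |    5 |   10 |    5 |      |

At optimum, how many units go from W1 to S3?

Optimal shipments:
  W1–S1: 5 × 1 = 5
  W1–S2: 5 × 3 = 15
  W2–S2: 5 × 6 = 30
  W2–S3: 5 × 3 = 15
Total cost = 65.
The route W1→S3 is not used.

0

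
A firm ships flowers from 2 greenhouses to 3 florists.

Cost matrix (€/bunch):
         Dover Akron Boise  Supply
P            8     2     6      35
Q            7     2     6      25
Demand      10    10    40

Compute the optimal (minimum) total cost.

330

Optimal allocation:
  P->Akron: 10 × €2 = €20
  P->Boise: 25 × €6 = €150
  Q->Dover: 10 × €7 = €70
  Q->Boise: 15 × €6 = €90
Total = 20 + 150 + 70 + 90 = €330.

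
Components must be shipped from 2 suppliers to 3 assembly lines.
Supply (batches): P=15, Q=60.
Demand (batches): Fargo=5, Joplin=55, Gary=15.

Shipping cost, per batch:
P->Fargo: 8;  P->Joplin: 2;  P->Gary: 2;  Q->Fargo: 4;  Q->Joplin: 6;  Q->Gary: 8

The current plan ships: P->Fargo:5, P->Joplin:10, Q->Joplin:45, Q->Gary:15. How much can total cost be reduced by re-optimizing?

70

Current plan cost = 5·8 + 10·2 + 45·6 + 15·8 = 450.
Optimal plan:
  P to Gary: 15 × 2 = 30
  Q to Fargo: 5 × 4 = 20
  Q to Joplin: 55 × 6 = 330
Optimal cost = 380.
Saving = 450 − 380 = 70.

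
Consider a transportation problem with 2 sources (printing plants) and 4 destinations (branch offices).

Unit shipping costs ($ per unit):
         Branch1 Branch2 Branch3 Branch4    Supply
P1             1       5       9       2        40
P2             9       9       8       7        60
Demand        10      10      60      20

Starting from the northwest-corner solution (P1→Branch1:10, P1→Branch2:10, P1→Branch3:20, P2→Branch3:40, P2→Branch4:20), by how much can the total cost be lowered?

120

Current plan cost = 10·1 + 10·5 + 20·9 + 40·8 + 20·7 = $700.
Optimal plan:
  P1 to Branch1: 10 boxes
  P1 to Branch2: 10 boxes
  P1 to Branch4: 20 boxes
  P2 to Branch3: 60 boxes
Optimal cost = $580.
Saving = 700 − 580 = $120.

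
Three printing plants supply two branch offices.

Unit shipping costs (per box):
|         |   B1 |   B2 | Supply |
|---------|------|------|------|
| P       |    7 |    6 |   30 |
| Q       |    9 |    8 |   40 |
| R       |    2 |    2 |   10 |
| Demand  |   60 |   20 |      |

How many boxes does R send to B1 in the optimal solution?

10

Optimal shipments:
  P→B1: 10 × 7 = 70
  P→B2: 20 × 6 = 120
  Q→B1: 40 × 9 = 360
  R→B1: 10 × 2 = 20
Total cost = 570.
So R→B1 carries 10 boxes.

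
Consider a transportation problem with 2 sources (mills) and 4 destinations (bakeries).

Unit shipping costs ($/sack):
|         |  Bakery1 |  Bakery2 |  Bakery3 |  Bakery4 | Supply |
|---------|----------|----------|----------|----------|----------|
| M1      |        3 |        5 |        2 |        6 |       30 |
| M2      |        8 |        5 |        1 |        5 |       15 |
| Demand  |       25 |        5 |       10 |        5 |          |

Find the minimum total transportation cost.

135

An optimal shipping plan:
  M1–Bakery1: 25 sacks
  M1–Bakery2: 5 sacks
  M2–Bakery3: 10 sacks
  M2–Bakery4: 5 sacks
Total cost = $135.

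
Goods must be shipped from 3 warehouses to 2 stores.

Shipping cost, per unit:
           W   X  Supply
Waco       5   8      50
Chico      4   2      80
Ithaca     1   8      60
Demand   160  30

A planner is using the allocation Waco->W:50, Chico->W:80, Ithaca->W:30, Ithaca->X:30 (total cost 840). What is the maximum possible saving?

Current plan cost = 50·5 + 80·4 + 30·1 + 30·8 = 840.
Optimal plan:
  Waco->W: 50 units
  Chico->W: 50 units
  Chico->X: 30 units
  Ithaca->W: 60 units
Optimal cost = 570.
Saving = 840 − 570 = 270.

270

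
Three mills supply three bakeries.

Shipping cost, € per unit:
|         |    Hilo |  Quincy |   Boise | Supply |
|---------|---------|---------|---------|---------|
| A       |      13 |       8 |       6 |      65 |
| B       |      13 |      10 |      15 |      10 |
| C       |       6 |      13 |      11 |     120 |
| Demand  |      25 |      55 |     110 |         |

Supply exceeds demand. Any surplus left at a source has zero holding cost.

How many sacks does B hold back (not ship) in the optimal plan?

0

Minimum-cost shipments:
  A–Quincy: 45 × €8 = €360
  A–Boise: 20 × €6 = €120
  B–Quincy: 10 × €10 = €100
  C–Hilo: 25 × €6 = €150
  C–Boise: 90 × €11 = €990
Total cost = €1720.
B ships 10 of its 10, leaving 0.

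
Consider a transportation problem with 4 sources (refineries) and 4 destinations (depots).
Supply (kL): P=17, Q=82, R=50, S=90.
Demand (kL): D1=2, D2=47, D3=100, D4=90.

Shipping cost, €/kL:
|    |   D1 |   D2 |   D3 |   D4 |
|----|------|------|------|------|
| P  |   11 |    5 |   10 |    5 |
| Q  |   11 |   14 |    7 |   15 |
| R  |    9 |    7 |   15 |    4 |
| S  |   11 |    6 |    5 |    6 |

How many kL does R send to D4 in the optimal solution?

50

Optimal shipments:
  P to D2: 17 × €5 = €85
  Q to D1: 2 × €11 = €22
  Q to D3: 80 × €7 = €560
  R to D4: 50 × €4 = €200
  S to D2: 30 × €6 = €180
  S to D3: 20 × €5 = €100
  S to D4: 40 × €6 = €240
Total cost = €1387.
So R→D4 carries 50 kL.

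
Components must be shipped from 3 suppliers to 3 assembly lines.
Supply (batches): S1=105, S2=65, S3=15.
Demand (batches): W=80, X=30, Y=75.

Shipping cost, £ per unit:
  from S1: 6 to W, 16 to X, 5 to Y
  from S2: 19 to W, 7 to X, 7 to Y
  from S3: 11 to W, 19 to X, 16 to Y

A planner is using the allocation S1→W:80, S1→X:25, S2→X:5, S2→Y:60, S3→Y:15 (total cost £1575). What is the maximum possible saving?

Current plan cost = 80·6 + 25·16 + 5·7 + 60·7 + 15·16 = £1575.
Optimal plan:
  S1->W: 65 × £6 = £390
  S1->Y: 40 × £5 = £200
  S2->X: 30 × £7 = £210
  S2->Y: 35 × £7 = £245
  S3->W: 15 × £11 = £165
Optimal cost = £1210.
Saving = 1575 − 1210 = £365.

365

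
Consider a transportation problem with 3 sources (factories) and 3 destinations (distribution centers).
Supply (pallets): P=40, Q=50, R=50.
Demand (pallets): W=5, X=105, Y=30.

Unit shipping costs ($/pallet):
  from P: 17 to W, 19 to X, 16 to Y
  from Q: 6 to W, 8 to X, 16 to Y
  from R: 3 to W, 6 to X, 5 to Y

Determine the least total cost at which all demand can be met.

1355

An optimal shipping plan:
  P->X: 10 × $19 = $190
  P->Y: 30 × $16 = $480
  Q->X: 50 × $8 = $400
  R->W: 5 × $3 = $15
  R->X: 45 × $6 = $270
Total = 190 + 480 + 400 + 15 + 270 = $1355.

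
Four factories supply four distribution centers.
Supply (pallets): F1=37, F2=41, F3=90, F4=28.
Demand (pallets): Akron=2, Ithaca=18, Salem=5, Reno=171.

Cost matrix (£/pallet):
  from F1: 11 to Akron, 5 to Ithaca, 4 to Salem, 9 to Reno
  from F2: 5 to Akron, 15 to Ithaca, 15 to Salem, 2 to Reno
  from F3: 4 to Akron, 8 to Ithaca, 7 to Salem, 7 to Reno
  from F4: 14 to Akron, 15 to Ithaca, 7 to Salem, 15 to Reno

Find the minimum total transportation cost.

An optimal shipping plan:
  F1→Ithaca: 18 pallets
  F1→Reno: 19 pallets
  F2→Reno: 41 pallets
  F3→Akron: 2 pallets
  F3→Reno: 88 pallets
  F4→Salem: 5 pallets
  F4→Reno: 23 pallets
Total cost = £1347.
(Supply check: F1 ships 37; F2 ships 41; F3 ships 90; F4 ships 28.)

1347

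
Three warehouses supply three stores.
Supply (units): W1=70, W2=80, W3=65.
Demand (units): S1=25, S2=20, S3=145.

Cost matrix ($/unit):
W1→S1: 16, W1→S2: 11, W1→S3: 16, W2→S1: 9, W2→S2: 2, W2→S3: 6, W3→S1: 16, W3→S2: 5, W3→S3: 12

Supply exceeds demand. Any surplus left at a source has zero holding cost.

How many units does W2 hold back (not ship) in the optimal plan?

Minimum-cost shipments:
  W1 to S1: 25 units
  W1 to S3: 20 units
  W2 to S3: 80 units
  W3 to S2: 20 units
  W3 to S3: 45 units
Total cost = $1840.
W2 ships 80 of its 80, leaving 0.

0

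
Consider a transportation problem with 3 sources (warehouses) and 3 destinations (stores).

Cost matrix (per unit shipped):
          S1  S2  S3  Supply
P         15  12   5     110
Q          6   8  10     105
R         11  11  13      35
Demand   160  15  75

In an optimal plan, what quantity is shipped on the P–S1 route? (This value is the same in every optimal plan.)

20

The minimum-cost plan:
  P->S1: 20 × 15 = 300
  P->S2: 15 × 12 = 180
  P->S3: 75 × 5 = 375
  Q->S1: 105 × 6 = 630
  R->S1: 35 × 11 = 385
Total cost = 1870.
So P→S1 carries 20 units.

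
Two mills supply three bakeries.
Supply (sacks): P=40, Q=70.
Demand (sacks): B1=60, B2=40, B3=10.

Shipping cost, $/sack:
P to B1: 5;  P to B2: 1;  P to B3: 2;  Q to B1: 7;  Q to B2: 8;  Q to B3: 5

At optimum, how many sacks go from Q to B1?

60

The minimum-cost plan:
  P→B2: 40 × $1 = $40
  Q→B1: 60 × $7 = $420
  Q→B3: 10 × $5 = $50
Total cost = $510.
So Q→B1 carries 60 sacks.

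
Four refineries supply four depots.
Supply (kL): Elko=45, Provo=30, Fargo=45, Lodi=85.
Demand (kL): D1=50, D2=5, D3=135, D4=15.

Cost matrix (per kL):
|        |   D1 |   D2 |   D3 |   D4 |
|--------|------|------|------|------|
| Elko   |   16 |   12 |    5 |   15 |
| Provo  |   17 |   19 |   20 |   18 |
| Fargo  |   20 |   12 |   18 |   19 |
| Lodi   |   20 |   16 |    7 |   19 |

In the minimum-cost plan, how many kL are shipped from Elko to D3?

Optimal shipments:
  Elko→D3: 45 × 5 = 225
  Provo→D1: 30 × 17 = 510
  Fargo→D1: 20 × 20 = 400
  Fargo→D2: 5 × 12 = 60
  Fargo→D3: 5 × 18 = 90
  Fargo→D4: 15 × 19 = 285
  Lodi→D3: 85 × 7 = 595
Total cost = 2165.
So Elko→D3 carries 45 kL.

45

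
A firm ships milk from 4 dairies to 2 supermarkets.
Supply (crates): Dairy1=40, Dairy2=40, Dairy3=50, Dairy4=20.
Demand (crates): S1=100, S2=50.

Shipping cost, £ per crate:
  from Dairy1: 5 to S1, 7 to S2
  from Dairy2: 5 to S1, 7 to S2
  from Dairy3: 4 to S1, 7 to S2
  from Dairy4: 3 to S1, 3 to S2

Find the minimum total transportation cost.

720

A cheapest plan:
  Dairy1–S1: 40 crates
  Dairy2–S1: 10 crates
  Dairy2–S2: 30 crates
  Dairy3–S1: 50 crates
  Dairy4–S2: 20 crates
Total cost = £720.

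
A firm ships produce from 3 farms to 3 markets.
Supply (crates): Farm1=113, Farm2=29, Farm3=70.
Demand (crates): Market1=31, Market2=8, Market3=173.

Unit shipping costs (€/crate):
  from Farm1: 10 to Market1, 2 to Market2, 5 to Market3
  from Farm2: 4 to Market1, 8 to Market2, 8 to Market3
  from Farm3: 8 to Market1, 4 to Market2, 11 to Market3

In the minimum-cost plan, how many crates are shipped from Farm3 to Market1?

2

The minimum-cost plan:
  Farm1–Market3: 113 × €5 = €565
  Farm2–Market1: 29 × €4 = €116
  Farm3–Market1: 2 × €8 = €16
  Farm3–Market2: 8 × €4 = €32
  Farm3–Market3: 60 × €11 = €660
Total cost = €1389.
So Farm3→Market1 carries 2 crates.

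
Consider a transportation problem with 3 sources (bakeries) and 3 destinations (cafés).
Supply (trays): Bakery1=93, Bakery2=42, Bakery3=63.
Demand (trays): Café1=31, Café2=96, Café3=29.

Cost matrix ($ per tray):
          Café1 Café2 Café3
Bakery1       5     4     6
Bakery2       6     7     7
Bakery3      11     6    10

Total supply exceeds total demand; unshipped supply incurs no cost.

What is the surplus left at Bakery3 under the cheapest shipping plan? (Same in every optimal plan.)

42

An optimal plan:
  Bakery1–Café2: 75 × $4 = $300
  Bakery1–Café3: 18 × $6 = $108
  Bakery2–Café1: 31 × $6 = $186
  Bakery2–Café3: 11 × $7 = $77
  Bakery3–Café2: 21 × $6 = $126
Total cost = $797.
Bakery3 ships 21 of its 63, leaving 42.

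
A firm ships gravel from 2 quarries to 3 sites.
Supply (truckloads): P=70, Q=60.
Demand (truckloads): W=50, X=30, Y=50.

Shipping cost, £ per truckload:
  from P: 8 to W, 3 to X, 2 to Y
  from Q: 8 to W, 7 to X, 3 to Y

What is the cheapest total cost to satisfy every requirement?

An optimal shipping plan:
  P->X: 30 truckloads
  P->Y: 40 truckloads
  Q->W: 50 truckloads
  Q->Y: 10 truckloads
Total cost = £600.

600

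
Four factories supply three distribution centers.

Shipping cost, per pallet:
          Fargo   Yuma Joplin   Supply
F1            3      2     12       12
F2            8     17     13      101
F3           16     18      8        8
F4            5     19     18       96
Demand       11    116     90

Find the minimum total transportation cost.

3147

A cheapest plan:
  F1 to Yuma: 12 × 2 = 24
  F2 to Yuma: 19 × 17 = 323
  F2 to Joplin: 82 × 13 = 1066
  F3 to Joplin: 8 × 8 = 64
  F4 to Fargo: 11 × 5 = 55
  F4 to Yuma: 85 × 19 = 1615
Total = 24 + 323 + 1066 + 64 + 55 + 1615 = 3147.
(Supply check: F1 ships 12; F2 ships 101; F3 ships 8; F4 ships 96.)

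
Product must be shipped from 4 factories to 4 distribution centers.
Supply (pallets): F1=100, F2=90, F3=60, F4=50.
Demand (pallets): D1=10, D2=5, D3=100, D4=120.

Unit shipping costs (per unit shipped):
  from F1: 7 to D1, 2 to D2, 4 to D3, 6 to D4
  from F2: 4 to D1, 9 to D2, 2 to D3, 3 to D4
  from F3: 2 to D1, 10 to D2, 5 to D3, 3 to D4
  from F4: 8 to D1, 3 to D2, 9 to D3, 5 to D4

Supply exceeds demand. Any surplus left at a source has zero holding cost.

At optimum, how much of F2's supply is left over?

An optimal plan:
  F1->D2: 5 × 2 = 10
  F1->D3: 80 × 4 = 320
  F2->D3: 20 × 2 = 40
  F2->D4: 70 × 3 = 210
  F3->D1: 10 × 2 = 20
  F3->D4: 50 × 3 = 150
Total cost = 750.
F2 ships 90 of its 90, leaving 0.

0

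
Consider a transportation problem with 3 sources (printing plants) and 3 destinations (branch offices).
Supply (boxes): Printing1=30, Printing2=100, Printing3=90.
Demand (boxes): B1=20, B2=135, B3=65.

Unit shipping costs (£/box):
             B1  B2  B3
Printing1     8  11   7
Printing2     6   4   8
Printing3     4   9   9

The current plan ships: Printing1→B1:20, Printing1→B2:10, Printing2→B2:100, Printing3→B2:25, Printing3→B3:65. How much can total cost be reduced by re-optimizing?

Current plan cost = 20·8 + 10·11 + 100·4 + 25·9 + 65·9 = £1480.
Optimal plan:
  Printing1 to B3: 30 × £7 = £210
  Printing2 to B2: 100 × £4 = £400
  Printing3 to B1: 20 × £4 = £80
  Printing3 to B2: 35 × £9 = £315
  Printing3 to B3: 35 × £9 = £315
Optimal cost = £1320.
Saving = 1480 − 1320 = £160.

160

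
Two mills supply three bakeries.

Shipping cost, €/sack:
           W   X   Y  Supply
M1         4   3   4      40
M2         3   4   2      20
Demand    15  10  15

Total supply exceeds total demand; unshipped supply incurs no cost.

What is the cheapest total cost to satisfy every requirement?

One minimum-cost allocation:
  M1–W: 10 × €4 = €40
  M1–X: 10 × €3 = €30
  M2–W: 5 × €3 = €15
  M2–Y: 15 × €2 = €30
Total = 40 + 30 + 15 + 30 = €115.

115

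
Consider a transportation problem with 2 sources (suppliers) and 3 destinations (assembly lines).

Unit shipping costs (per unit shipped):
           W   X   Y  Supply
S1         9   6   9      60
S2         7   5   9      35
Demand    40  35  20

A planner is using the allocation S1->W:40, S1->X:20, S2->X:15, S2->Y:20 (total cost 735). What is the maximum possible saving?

55

Current plan cost = 40·9 + 20·6 + 15·5 + 20·9 = 735.
Optimal plan:
  S1 to W: 5 × 9 = 45
  S1 to X: 35 × 6 = 210
  S1 to Y: 20 × 9 = 180
  S2 to W: 35 × 7 = 245
Optimal cost = 680.
Saving = 735 − 680 = 55.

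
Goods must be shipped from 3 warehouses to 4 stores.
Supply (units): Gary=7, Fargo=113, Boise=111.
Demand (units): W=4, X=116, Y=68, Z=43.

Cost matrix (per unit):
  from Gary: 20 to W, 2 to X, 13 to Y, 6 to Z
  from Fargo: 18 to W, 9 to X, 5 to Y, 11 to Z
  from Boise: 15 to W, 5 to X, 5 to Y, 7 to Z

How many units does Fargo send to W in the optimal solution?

Solving gives:
  Gary->X: 7 units
  Fargo->W: 4 units
  Fargo->X: 41 units
  Fargo->Y: 68 units
  Boise->X: 68 units
  Boise->Z: 43 units
Total cost = 1436.
So Fargo→W carries 4 units.

4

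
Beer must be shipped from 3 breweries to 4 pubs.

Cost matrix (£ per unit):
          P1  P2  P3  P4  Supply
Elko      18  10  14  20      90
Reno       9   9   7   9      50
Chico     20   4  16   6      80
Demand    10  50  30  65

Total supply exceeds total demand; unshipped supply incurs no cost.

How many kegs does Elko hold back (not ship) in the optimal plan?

Minimum-cost shipments:
  Elko to P2: 25 × £10 = £250
  Reno to P1: 10 × £9 = £90
  Reno to P3: 30 × £7 = £210
  Reno to P4: 10 × £9 = £90
  Chico to P2: 25 × £4 = £100
  Chico to P4: 55 × £6 = £330
Total cost = £1070.
Elko ships 25 of its 90, leaving 65.

65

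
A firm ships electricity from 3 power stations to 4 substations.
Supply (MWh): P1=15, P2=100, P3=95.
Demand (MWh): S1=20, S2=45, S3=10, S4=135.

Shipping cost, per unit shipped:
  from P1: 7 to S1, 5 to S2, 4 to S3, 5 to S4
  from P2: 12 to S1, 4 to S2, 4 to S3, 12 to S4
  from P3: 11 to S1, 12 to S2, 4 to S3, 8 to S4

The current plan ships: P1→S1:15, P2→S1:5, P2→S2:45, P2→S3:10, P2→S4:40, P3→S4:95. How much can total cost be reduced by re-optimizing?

Current plan cost = 15·7 + 5·12 + 45·4 + 10·4 + 40·12 + 95·8 = 1625.
Optimal plan:
  P1→S4: 15 × 5 = 75
  P2→S1: 20 × 12 = 240
  P2→S2: 45 × 4 = 180
  P2→S3: 10 × 4 = 40
  P2→S4: 25 × 12 = 300
  P3→S4: 95 × 8 = 760
Optimal cost = 1595.
Saving = 1625 − 1595 = 30.

30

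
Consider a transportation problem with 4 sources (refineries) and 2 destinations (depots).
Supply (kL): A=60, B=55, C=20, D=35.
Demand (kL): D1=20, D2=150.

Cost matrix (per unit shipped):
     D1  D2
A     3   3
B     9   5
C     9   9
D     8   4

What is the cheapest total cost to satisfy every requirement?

One minimum-cost allocation:
  A–D1: 20 kL
  A–D2: 40 kL
  B–D2: 55 kL
  C–D2: 20 kL
  D–D2: 35 kL
Total cost = 775.

775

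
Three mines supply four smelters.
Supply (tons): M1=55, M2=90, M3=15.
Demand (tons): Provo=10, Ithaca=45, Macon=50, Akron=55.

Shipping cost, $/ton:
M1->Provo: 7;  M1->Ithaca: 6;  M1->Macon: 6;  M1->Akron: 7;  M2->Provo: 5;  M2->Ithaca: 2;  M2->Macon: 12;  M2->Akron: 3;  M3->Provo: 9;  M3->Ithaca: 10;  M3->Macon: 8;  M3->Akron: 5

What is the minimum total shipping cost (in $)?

645

An optimal shipping plan:
  M1→Provo: 5 × $7 = $35
  M1→Macon: 50 × $6 = $300
  M2→Provo: 5 × $5 = $25
  M2→Ithaca: 45 × $2 = $90
  M2→Akron: 40 × $3 = $120
  M3→Akron: 15 × $5 = $75
Total = 35 + 300 + 25 + 90 + 120 + 75 = $645.
(Supply check: M1 ships 55; M2 ships 90; M3 ships 15.)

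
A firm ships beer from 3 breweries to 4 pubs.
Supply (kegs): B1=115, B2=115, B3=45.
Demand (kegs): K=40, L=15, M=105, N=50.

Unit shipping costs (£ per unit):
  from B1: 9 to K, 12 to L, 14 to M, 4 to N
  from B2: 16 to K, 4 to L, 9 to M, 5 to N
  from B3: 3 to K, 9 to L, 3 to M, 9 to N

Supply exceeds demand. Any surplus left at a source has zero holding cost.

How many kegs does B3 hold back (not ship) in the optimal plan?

0

An optimal plan:
  B1->K: 40 × £9 = £360
  B1->N: 50 × £4 = £200
  B2->L: 15 × £4 = £60
  B2->M: 60 × £9 = £540
  B3->M: 45 × £3 = £135
Total cost = £1295.
B3 ships 45 of its 45, leaving 0.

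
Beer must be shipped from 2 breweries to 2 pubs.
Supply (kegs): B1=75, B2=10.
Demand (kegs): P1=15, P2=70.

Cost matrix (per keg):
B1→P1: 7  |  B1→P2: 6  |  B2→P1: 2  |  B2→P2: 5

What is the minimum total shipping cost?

An optimal shipping plan:
  B1 to P1: 5 × 7 = 35
  B1 to P2: 70 × 6 = 420
  B2 to P1: 10 × 2 = 20
Total = 35 + 420 + 20 = 475.

475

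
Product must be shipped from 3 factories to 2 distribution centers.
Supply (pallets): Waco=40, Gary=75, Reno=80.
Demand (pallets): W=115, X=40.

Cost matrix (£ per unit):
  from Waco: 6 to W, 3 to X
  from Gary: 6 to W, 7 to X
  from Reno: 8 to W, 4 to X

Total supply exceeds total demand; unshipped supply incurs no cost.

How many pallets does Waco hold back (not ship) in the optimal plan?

An optimal plan:
  Waco→W: 40 × £6 = £240
  Gary→W: 75 × £6 = £450
  Reno→X: 40 × £4 = £160
Total cost = £850.
Waco ships 40 of its 40, leaving 0.

0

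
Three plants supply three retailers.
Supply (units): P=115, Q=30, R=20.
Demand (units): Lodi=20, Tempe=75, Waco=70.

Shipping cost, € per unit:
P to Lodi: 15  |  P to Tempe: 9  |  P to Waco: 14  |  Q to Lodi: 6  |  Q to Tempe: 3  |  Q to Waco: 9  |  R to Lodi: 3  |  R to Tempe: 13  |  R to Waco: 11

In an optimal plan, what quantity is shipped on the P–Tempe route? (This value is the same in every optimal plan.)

Solving gives:
  P–Tempe: 45 × €9 = €405
  P–Waco: 70 × €14 = €980
  Q–Tempe: 30 × €3 = €90
  R–Lodi: 20 × €3 = €60
Total cost = €1535.
So P→Tempe carries 45 units.

45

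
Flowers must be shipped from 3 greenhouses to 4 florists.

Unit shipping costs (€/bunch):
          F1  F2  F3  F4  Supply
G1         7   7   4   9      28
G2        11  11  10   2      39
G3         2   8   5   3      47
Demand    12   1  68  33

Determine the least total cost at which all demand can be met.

A cheapest plan:
  G1→F3: 28 × €4 = €112
  G2→F2: 1 × €11 = €11
  G2→F3: 5 × €10 = €50
  G2→F4: 33 × €2 = €66
  G3→F1: 12 × €2 = €24
  G3→F3: 35 × €5 = €175
Total = 112 + 11 + 50 + 66 + 24 + 175 = €438.

438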